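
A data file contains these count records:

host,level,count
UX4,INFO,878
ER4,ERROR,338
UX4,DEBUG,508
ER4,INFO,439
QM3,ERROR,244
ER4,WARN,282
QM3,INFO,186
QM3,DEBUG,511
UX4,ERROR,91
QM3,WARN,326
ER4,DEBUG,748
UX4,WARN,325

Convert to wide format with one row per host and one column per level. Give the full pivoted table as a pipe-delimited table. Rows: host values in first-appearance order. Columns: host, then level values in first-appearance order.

| host | INFO | ERROR | DEBUG | WARN |
| UX4 | 878 | 91 | 508 | 325 |
| ER4 | 439 | 338 | 748 | 282 |
| QM3 | 186 | 244 | 511 | 326 |

Columns: host plus the 4 distinct level values (INFO, ERROR, DEBUG, WARN).
For example, row UX4 column INFO takes count=878 from the long row (UX4, INFO).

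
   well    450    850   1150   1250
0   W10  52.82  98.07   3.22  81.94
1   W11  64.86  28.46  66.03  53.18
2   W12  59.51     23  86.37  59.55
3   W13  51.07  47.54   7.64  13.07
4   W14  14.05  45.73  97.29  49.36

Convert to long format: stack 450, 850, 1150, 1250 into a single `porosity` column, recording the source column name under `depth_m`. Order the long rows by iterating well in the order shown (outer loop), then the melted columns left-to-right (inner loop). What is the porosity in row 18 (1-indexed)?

45.73

20 rows total (5 × 4). Row 18: index ⌊(18-1)/4⌋ = 4 into well → W14; (18-1) mod 4 = 1 into the melted columns → 850.
So row 18 is (W14, 850, 45.73); porosity = 45.73.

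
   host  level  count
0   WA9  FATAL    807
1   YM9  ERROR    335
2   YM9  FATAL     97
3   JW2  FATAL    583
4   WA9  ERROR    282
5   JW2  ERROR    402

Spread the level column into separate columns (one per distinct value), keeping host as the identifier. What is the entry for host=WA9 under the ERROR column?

282

Wide layout: rows indexed by host, columns are the 2 distinct level values (FATAL, ERROR).
Cell (host=WA9, level=ERROR) draws from the long row where host=WA9 and level=ERROR, which has count=282.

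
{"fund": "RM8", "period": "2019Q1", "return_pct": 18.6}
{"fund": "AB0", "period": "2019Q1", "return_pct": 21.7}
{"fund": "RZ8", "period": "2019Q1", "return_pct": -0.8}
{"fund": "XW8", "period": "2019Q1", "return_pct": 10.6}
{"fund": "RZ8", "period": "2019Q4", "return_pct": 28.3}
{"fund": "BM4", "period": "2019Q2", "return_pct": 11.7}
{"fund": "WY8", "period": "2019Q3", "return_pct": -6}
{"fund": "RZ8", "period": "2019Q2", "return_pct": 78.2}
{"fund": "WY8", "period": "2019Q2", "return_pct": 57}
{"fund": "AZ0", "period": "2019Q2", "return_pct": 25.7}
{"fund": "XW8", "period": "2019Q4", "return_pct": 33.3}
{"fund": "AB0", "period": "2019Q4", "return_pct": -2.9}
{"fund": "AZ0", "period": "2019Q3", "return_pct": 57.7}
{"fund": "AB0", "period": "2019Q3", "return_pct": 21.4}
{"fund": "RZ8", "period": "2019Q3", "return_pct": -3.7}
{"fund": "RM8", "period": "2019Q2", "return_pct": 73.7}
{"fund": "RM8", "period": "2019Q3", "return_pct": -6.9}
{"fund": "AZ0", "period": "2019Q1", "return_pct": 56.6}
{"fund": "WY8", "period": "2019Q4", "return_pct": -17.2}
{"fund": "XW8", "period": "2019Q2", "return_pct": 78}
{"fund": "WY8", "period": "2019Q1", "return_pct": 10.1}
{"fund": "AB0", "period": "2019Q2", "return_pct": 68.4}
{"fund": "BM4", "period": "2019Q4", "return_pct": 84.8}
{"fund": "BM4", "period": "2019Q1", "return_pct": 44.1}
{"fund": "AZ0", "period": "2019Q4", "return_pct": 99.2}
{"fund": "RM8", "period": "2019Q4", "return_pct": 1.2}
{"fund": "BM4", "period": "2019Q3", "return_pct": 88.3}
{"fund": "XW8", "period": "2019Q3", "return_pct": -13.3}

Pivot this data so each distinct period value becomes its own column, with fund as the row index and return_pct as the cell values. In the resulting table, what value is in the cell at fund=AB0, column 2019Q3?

Wide layout: rows indexed by fund, columns are the 4 distinct period values (2019Q1, 2019Q4, 2019Q2, 2019Q3).
Cell (fund=AB0, period=2019Q3) draws from the long row where fund=AB0 and period=2019Q3, which has return_pct=21.4.

21.4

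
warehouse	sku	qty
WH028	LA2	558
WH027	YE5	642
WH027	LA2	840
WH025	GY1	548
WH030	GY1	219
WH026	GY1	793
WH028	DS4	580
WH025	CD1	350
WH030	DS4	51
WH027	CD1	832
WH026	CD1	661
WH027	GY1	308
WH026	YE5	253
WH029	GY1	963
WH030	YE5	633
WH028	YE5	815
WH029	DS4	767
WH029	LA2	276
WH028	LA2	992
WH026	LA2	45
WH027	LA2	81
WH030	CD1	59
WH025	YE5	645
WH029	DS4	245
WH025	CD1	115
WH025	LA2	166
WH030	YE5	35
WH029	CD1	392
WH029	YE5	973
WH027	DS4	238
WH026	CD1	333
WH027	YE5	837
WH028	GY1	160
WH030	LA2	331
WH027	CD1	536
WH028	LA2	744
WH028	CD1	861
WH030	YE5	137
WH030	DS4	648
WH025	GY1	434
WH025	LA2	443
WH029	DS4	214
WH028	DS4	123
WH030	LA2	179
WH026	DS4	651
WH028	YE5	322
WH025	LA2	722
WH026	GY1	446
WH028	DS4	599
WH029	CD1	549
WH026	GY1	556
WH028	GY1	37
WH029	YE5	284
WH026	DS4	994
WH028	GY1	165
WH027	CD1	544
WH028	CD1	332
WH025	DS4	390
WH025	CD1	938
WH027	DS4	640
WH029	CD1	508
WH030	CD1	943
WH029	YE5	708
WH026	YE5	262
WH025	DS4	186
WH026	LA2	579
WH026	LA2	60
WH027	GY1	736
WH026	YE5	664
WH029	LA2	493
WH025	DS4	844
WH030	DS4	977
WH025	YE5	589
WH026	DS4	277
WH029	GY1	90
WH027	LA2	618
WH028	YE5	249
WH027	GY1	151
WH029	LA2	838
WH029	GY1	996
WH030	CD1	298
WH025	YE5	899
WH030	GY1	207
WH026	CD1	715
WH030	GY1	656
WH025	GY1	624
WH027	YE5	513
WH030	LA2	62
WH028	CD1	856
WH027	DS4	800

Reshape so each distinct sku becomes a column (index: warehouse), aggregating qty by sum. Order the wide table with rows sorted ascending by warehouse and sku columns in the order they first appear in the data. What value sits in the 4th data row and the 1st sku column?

2294

With rows sorted ascending by warehouse, row 4 is warehouse=WH028. sku columns in first-appearance order: LA2, YE5, GY1, DS4, CD1; column 1 is LA2.
Long rows with warehouse=WH028, sku=LA2: 558 + 992 + 744 = 2294.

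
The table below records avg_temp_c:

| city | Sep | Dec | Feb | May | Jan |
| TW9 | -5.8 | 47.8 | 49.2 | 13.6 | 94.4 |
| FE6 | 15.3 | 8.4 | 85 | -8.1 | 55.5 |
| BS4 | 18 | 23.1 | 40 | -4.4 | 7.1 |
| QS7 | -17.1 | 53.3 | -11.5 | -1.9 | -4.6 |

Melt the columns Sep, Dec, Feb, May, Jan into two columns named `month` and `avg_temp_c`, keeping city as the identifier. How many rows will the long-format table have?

20

4 city values × 5 melted columns = 20 rows.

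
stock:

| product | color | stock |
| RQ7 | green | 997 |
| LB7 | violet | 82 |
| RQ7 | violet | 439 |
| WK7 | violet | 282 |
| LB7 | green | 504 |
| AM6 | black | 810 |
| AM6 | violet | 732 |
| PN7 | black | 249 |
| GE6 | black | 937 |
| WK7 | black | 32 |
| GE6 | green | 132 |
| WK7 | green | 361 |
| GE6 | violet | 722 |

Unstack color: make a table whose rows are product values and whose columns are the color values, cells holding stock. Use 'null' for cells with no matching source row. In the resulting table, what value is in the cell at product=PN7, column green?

null

No long-format row has product=PN7 and color=green, so the cell is null.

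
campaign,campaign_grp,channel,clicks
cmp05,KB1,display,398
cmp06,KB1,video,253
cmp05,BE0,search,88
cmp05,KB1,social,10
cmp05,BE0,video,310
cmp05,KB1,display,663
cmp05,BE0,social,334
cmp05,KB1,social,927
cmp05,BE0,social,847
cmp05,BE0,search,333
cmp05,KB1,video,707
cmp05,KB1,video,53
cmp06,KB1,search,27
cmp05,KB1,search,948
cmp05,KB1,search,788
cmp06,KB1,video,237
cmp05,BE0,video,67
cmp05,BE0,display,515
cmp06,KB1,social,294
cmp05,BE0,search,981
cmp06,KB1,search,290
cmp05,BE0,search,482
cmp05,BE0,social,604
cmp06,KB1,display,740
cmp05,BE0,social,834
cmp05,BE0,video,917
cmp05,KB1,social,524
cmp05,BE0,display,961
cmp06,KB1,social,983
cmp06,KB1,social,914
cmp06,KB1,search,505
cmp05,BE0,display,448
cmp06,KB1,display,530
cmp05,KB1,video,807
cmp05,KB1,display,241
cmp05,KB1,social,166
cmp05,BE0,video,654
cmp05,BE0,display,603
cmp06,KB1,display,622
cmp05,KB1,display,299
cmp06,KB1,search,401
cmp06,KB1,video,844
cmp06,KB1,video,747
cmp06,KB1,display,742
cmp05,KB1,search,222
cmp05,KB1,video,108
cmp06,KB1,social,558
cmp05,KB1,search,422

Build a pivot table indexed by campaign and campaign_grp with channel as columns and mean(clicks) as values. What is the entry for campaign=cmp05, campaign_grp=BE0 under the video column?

Rows with campaign=cmp05, campaign_grp=BE0 and channel=video: clicks values are 310, 67, 917, 654.
(310 + 67 + 917 + 654) / 4 = 487.

487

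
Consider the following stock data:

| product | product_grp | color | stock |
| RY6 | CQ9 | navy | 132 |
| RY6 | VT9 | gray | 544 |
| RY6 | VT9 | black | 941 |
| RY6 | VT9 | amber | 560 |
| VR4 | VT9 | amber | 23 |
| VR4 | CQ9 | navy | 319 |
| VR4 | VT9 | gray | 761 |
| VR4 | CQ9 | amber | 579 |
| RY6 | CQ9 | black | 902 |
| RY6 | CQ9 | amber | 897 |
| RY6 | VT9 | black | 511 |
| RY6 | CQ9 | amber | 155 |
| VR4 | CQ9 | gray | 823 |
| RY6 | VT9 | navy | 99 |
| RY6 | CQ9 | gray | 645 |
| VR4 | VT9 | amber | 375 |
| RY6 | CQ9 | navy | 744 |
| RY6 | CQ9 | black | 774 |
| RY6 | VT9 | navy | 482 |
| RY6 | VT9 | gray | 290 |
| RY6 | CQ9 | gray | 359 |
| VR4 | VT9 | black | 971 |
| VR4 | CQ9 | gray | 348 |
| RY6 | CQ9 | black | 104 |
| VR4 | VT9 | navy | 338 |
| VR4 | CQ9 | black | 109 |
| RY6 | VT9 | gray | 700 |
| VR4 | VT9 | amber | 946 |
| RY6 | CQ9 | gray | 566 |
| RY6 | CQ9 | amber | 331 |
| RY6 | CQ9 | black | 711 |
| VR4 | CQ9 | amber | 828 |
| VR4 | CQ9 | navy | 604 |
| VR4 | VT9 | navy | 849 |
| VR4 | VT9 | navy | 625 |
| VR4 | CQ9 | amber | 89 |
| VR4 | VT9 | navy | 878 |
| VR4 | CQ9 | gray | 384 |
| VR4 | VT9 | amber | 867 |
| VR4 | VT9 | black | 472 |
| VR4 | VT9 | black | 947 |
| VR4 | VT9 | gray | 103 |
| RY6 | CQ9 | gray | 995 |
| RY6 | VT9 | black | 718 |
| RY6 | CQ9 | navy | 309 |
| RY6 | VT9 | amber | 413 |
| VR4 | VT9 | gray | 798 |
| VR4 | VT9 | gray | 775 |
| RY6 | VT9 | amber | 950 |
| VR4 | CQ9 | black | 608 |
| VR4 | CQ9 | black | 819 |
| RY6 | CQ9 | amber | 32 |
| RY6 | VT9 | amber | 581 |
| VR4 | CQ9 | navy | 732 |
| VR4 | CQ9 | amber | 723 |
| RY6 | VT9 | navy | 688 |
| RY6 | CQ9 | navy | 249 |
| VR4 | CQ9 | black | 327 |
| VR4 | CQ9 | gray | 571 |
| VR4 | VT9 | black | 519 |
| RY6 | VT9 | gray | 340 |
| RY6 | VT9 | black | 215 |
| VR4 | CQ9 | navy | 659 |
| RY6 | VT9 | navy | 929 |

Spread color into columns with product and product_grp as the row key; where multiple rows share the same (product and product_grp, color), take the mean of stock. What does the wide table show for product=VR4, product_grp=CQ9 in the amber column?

554.75

Rows with product=VR4, product_grp=CQ9 and color=amber: stock values are 579, 828, 89, 723.
(579 + 828 + 89 + 723) / 4 = 554.75.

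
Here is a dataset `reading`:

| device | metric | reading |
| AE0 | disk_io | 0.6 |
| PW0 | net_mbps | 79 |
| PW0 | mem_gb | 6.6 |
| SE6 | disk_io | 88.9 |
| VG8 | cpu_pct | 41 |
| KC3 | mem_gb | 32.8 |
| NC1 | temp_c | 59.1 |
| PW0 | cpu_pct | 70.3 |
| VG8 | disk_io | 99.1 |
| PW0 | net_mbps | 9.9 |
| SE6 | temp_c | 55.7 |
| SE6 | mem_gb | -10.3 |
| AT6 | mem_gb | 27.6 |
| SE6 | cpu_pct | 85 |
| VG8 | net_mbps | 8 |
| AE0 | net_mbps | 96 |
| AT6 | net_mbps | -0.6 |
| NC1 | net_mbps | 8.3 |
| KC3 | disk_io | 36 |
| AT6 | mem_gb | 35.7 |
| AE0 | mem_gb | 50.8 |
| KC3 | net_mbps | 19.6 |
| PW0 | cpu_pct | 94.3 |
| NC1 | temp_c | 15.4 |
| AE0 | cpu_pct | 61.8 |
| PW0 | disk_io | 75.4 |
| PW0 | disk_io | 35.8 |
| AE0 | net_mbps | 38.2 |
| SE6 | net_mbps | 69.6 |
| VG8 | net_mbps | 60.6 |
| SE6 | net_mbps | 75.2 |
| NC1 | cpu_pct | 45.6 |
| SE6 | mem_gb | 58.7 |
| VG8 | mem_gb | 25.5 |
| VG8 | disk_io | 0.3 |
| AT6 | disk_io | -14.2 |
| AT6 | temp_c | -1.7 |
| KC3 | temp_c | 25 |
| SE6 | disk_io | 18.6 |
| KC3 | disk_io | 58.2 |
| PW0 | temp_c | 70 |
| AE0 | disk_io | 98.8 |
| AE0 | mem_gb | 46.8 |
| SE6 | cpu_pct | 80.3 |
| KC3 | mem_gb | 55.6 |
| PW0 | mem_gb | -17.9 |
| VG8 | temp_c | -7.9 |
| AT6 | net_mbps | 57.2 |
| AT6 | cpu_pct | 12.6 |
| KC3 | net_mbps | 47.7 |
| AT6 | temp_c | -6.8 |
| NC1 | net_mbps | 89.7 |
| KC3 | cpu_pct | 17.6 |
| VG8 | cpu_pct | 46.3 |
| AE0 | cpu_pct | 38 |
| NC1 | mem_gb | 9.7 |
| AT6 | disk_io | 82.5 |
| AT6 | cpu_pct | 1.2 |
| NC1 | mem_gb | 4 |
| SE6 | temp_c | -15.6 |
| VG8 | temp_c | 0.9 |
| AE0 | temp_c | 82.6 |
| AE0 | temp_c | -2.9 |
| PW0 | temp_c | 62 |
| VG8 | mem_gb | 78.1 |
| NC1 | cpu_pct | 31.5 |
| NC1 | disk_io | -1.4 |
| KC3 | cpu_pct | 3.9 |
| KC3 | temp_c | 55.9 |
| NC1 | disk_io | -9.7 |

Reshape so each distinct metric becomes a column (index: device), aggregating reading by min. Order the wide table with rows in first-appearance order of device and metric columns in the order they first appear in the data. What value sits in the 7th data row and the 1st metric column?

With rows in first-appearance order of device, row 7 is device=AT6. metric columns in first-appearance order: disk_io, net_mbps, mem_gb, cpu_pct, temp_c; column 1 is disk_io.
Long rows with device=AT6, metric=disk_io: min(-14.2, 82.5) = -14.2.

-14.2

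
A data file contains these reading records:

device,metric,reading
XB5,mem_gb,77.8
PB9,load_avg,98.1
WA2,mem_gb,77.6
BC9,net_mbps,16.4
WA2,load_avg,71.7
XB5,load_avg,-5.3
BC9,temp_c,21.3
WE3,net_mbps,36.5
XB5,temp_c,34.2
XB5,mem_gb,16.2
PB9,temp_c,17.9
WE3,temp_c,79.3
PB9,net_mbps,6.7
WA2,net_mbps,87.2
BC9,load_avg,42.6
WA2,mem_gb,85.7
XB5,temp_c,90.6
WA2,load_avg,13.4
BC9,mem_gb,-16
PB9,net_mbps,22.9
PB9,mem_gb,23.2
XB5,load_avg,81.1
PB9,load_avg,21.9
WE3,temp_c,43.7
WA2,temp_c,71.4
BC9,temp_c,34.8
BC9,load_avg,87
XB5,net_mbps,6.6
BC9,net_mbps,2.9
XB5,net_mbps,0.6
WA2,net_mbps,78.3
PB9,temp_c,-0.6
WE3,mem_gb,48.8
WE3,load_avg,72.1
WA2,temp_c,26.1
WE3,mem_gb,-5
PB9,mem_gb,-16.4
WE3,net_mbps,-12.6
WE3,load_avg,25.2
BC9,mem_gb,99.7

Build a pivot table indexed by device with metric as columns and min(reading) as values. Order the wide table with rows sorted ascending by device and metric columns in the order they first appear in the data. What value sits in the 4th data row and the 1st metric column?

-5

With rows sorted ascending by device, row 4 is device=WE3. metric columns in first-appearance order: mem_gb, load_avg, net_mbps, temp_c; column 1 is mem_gb.
Long rows with device=WE3, metric=mem_gb: min(48.8, -5) = -5.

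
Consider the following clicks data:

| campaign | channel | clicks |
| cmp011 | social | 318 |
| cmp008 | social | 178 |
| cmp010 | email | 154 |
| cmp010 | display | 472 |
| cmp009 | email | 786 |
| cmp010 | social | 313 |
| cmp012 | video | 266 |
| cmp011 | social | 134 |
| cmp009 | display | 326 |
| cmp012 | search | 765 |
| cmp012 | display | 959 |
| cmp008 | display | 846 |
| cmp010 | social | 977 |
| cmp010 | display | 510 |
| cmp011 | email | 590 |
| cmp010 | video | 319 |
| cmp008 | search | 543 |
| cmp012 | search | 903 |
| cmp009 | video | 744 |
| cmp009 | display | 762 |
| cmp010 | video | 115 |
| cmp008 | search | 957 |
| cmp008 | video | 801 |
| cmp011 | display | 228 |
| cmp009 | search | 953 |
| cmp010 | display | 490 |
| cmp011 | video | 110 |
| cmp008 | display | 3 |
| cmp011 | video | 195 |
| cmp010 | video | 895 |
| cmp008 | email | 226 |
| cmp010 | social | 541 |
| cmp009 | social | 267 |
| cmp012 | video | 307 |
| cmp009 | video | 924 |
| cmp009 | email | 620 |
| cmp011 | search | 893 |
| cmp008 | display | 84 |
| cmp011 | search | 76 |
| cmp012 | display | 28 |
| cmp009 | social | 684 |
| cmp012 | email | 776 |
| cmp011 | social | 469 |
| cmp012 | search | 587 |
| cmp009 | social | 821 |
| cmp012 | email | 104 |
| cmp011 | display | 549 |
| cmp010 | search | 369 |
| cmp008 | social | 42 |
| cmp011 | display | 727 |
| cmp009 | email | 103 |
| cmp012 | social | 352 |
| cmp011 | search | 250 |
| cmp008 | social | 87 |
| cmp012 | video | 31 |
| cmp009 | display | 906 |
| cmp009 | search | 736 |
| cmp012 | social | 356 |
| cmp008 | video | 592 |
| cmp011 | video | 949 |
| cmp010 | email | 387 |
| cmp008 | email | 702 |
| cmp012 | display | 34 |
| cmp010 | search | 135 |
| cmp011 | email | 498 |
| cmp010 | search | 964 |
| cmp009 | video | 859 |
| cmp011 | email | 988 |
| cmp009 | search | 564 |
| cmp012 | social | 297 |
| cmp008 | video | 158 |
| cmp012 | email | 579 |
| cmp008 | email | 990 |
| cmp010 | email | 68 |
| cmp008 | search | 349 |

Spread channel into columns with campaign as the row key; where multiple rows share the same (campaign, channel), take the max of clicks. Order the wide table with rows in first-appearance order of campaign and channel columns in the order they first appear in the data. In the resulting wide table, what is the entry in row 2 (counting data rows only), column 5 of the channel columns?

957

With rows in first-appearance order of campaign, row 2 is campaign=cmp008. channel columns in first-appearance order: social, email, display, video, search; column 5 is search.
Long rows with campaign=cmp008, channel=search: max(543, 957, 349) = 957.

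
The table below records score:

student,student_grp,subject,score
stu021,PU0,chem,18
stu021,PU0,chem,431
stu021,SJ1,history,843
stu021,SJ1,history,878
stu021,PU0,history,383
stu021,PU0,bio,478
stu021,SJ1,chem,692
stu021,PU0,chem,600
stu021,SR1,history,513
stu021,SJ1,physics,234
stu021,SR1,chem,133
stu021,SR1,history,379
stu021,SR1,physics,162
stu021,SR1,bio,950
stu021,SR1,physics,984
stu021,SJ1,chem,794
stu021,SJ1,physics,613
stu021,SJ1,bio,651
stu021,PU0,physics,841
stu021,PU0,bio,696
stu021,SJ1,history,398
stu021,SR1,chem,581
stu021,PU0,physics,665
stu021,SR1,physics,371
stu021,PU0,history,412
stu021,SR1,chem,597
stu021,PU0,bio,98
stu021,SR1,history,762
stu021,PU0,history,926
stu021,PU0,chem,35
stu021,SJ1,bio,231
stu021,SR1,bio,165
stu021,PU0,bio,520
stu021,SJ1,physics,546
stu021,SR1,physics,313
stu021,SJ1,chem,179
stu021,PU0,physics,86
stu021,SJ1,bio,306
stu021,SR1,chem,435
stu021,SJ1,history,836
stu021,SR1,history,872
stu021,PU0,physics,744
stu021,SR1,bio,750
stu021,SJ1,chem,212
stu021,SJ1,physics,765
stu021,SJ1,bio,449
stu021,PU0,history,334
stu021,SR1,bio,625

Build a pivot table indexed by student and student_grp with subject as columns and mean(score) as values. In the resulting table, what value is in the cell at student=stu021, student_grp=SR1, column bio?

622.50

Rows with student=stu021, student_grp=SR1 and subject=bio: score values are 950, 165, 750, 625.
(950 + 165 + 750 + 625) / 4 = 622.50.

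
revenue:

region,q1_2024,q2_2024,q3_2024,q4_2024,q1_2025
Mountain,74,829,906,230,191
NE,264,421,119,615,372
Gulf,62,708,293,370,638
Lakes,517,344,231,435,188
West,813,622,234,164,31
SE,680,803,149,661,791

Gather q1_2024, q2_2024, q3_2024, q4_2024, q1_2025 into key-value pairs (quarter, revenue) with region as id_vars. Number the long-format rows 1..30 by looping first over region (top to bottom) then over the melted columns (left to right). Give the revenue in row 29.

30 rows total (6 × 5). Row 29: index ⌊(29-1)/5⌋ = 5 into region → SE; (29-1) mod 5 = 3 into the melted columns → q4_2024.
So row 29 is (SE, q4_2024, 661); revenue = 661.

661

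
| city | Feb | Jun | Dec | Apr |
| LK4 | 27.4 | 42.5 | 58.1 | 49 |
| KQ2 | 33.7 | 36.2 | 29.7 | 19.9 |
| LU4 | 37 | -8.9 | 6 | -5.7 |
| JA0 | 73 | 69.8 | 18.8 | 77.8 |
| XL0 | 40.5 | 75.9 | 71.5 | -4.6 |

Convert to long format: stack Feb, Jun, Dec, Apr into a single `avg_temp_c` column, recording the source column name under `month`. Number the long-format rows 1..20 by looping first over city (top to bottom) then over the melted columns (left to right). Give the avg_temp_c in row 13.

20 rows total (5 × 4). Row 13: index ⌊(13-1)/4⌋ = 3 into city → JA0; (13-1) mod 4 = 0 into the melted columns → Feb.
So row 13 is (JA0, Feb, 73); avg_temp_c = 73.

73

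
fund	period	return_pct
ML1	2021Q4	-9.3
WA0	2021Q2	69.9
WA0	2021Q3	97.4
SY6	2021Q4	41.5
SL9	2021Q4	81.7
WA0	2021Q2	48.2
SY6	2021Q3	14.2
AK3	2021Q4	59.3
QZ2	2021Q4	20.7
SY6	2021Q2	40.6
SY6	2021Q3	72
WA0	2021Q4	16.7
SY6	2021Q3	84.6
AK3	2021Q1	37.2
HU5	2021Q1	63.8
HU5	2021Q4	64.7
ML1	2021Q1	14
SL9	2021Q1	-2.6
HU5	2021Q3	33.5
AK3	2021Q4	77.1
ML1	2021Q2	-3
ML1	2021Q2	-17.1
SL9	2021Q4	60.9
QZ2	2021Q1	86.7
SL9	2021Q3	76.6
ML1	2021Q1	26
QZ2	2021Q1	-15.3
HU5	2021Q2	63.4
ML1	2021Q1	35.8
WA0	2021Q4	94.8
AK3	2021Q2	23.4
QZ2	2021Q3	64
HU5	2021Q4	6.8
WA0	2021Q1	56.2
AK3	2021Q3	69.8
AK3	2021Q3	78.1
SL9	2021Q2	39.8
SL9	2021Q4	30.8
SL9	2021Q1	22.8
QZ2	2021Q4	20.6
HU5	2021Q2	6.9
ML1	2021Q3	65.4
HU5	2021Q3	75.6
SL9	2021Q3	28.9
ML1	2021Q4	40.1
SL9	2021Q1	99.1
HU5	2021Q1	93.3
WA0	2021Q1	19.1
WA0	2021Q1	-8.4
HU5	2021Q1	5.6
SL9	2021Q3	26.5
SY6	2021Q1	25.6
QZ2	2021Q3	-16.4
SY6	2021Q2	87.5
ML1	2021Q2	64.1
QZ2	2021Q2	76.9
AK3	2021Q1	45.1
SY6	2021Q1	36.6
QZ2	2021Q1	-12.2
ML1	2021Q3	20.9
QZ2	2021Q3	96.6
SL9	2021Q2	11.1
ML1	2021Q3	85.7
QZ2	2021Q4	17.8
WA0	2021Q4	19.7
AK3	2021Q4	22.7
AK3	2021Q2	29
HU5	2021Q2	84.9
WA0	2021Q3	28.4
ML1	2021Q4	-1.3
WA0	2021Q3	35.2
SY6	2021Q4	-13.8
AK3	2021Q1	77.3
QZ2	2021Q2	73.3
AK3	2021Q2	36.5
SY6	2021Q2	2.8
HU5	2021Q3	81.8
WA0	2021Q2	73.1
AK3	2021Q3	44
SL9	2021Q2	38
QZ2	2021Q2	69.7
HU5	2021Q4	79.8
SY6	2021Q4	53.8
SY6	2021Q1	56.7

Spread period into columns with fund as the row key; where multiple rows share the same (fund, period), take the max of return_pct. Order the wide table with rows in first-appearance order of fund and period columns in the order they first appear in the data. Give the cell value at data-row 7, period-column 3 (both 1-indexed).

81.8

With rows in first-appearance order of fund, row 7 is fund=HU5. period columns in first-appearance order: 2021Q4, 2021Q2, 2021Q3, 2021Q1; column 3 is 2021Q3.
Long rows with fund=HU5, period=2021Q3: max(33.5, 75.6, 81.8) = 81.8.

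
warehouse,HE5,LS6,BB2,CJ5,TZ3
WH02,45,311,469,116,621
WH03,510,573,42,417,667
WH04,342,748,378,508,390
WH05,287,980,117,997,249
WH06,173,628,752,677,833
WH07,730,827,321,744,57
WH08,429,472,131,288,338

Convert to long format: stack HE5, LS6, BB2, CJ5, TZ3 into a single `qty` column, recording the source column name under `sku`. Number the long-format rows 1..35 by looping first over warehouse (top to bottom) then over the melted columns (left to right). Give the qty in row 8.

42

35 rows total (7 × 5). Row 8: index ⌊(8-1)/5⌋ = 1 into warehouse → WH03; (8-1) mod 5 = 2 into the melted columns → BB2.
So row 8 is (WH03, BB2, 42); qty = 42.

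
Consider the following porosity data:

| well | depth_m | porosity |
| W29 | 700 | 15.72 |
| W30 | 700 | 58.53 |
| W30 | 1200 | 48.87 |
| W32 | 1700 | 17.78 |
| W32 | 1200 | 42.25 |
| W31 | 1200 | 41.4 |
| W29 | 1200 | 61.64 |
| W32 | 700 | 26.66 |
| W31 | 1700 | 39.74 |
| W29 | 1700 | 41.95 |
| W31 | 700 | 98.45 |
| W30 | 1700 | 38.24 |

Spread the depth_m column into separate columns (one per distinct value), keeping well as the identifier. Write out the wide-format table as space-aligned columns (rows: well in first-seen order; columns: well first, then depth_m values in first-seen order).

Columns: well plus the 3 distinct depth_m values (700, 1200, 1700).
For example, row W29 column 700 takes porosity=15.72 from the long row (W29, 700).

well  700    1200   1700 
W29   15.72  61.64  41.95
W30   58.53  48.87  38.24
W32   26.66  42.25  17.78
W31   98.45  41.4   39.74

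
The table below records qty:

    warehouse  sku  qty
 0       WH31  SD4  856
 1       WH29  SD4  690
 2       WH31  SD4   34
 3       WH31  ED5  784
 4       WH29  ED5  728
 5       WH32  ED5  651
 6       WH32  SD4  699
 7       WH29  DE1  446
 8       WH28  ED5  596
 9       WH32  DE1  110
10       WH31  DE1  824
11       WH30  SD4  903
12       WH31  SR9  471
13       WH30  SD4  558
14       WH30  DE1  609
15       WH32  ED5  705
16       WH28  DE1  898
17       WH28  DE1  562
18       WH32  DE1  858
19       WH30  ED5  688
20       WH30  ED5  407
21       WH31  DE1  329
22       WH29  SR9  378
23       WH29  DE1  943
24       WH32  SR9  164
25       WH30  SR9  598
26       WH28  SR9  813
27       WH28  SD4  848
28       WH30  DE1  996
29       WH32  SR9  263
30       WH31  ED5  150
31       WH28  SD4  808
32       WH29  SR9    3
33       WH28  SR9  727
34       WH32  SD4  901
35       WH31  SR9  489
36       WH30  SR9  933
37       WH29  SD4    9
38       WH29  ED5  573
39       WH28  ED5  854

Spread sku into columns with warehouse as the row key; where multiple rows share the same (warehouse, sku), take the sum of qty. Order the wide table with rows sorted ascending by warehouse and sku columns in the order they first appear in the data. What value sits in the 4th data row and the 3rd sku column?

With rows sorted ascending by warehouse, row 4 is warehouse=WH31. sku columns in first-appearance order: SD4, ED5, DE1, SR9; column 3 is DE1.
Long rows with warehouse=WH31, sku=DE1: 824 + 329 = 1153.

1153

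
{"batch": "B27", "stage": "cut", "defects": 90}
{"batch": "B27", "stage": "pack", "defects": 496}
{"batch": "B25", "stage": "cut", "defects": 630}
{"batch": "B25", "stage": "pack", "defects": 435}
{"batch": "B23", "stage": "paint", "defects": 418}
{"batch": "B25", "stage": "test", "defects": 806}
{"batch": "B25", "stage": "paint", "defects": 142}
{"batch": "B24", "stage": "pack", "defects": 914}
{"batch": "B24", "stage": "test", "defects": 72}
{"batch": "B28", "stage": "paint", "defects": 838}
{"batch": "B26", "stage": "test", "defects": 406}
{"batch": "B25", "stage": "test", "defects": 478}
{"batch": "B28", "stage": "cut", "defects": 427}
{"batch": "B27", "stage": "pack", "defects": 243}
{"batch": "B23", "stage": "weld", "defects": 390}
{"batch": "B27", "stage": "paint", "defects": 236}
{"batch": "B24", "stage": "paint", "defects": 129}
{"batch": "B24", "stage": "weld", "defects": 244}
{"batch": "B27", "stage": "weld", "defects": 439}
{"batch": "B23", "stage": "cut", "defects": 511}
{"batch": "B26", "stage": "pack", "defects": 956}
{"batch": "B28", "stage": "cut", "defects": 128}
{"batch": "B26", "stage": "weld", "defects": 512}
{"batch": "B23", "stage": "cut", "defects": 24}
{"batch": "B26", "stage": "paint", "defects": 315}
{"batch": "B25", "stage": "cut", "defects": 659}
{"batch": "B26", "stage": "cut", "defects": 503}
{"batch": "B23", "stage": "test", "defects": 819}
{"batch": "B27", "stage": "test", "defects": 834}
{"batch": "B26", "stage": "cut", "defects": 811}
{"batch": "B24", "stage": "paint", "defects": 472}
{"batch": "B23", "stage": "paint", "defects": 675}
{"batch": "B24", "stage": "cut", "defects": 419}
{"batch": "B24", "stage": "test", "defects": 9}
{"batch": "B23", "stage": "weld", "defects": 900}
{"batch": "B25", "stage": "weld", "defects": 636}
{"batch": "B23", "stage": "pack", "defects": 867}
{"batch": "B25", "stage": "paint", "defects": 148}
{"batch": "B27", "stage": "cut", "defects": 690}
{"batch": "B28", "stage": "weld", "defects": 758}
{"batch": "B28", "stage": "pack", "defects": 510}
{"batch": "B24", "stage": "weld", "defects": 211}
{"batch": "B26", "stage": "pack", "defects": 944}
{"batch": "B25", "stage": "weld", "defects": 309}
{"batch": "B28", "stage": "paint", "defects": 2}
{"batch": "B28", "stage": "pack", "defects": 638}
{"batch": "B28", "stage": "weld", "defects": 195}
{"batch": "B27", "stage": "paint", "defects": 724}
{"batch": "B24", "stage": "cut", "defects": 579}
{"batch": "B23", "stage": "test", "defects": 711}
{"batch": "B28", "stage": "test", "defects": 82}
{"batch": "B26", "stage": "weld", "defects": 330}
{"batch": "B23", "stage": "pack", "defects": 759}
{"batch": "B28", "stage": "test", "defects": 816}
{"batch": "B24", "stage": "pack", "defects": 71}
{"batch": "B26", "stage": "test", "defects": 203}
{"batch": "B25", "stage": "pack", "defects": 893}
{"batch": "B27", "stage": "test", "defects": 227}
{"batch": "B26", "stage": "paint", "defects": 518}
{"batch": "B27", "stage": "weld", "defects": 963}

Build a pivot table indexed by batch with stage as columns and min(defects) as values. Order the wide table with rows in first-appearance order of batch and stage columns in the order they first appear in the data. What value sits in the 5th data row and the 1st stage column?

With rows in first-appearance order of batch, row 5 is batch=B28. stage columns in first-appearance order: cut, pack, paint, test, weld; column 1 is cut.
Long rows with batch=B28, stage=cut: min(427, 128) = 128.

128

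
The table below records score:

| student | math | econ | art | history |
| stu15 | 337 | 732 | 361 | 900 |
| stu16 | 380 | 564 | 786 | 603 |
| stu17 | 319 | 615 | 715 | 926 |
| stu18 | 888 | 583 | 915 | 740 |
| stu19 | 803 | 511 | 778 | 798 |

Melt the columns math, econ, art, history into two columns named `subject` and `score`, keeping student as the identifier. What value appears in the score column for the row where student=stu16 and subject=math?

380

Unpivoting turns each (student, wide-column) pair into one long row.
The wide cell at row stu16, column math holds 380, so the long row (stu16, math) has score=380.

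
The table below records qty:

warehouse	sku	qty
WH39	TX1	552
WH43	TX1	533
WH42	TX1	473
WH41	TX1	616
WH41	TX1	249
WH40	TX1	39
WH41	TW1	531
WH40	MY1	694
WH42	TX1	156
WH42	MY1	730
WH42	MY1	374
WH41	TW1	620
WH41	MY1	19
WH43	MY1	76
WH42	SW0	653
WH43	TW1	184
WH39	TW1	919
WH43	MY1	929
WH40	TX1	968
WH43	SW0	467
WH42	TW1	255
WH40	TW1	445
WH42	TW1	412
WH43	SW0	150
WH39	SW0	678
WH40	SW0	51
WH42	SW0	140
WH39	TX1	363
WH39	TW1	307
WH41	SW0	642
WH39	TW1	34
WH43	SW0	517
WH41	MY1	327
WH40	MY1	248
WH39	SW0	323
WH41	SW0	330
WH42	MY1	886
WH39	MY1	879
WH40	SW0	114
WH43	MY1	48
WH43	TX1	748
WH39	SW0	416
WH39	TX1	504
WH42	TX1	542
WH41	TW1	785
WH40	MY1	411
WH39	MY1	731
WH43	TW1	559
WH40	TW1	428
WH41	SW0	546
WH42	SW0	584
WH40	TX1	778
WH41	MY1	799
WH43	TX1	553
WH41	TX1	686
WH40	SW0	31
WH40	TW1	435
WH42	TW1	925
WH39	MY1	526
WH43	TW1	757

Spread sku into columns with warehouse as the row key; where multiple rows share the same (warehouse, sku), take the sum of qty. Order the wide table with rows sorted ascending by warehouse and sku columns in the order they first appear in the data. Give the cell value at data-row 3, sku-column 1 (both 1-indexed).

1551

With rows sorted ascending by warehouse, row 3 is warehouse=WH41. sku columns in first-appearance order: TX1, TW1, MY1, SW0; column 1 is TX1.
Long rows with warehouse=WH41, sku=TX1: 616 + 249 + 686 = 1551.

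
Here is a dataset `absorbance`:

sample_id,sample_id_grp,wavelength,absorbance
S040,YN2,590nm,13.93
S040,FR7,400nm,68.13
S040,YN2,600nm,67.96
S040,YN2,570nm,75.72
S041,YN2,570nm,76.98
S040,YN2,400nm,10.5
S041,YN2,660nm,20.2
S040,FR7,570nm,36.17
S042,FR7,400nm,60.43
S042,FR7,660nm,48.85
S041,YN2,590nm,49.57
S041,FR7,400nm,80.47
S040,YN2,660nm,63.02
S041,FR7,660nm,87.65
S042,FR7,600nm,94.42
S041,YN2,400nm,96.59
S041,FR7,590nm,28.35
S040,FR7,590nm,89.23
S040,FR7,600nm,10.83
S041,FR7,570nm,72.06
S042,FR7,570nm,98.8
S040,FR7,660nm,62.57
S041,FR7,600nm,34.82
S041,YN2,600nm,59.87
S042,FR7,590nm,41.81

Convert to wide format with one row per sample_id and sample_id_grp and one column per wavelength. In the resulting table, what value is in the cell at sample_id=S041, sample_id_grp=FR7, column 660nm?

Wide layout: rows indexed by sample_id and sample_id_grp, columns are the 5 distinct wavelength values (590nm, 400nm, 600nm, 570nm, 660nm).
Cell (sample_id=S041, sample_id_grp=FR7, wavelength=660nm) draws from the long row where sample_id=S041, sample_id_grp=FR7 and wavelength=660nm, which has absorbance=87.65.

87.65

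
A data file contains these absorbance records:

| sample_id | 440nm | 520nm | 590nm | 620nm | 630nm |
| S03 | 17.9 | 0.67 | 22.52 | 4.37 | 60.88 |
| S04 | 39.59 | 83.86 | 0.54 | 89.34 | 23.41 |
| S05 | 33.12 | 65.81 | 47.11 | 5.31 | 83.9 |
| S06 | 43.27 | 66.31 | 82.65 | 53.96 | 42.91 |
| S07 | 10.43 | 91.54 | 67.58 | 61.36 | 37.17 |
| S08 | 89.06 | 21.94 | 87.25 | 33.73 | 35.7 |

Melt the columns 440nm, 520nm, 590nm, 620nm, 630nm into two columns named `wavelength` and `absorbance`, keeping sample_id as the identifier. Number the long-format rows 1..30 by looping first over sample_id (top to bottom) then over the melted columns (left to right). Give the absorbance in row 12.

65.81

30 rows total (6 × 5). Row 12: index ⌊(12-1)/5⌋ = 2 into sample_id → S05; (12-1) mod 5 = 1 into the melted columns → 520nm.
So row 12 is (S05, 520nm, 65.81); absorbance = 65.81.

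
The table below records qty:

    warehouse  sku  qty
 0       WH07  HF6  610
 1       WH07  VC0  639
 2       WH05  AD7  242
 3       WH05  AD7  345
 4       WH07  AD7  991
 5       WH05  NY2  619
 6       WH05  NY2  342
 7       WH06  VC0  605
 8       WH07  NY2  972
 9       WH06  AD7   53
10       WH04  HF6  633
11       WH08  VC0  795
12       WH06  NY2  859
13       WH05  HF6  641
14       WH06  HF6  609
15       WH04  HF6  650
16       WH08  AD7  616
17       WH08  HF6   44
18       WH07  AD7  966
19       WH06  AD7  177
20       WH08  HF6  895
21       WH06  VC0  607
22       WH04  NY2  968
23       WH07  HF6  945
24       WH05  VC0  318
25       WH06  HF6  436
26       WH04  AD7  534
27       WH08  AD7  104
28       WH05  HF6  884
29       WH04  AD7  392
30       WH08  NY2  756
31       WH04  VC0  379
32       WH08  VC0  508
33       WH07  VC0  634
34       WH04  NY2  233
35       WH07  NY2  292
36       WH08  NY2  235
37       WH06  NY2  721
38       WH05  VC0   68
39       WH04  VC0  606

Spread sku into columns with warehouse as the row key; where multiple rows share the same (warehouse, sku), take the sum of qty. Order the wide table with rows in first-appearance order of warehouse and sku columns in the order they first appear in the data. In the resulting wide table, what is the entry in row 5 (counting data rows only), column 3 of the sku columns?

720

With rows in first-appearance order of warehouse, row 5 is warehouse=WH08. sku columns in first-appearance order: HF6, VC0, AD7, NY2; column 3 is AD7.
Long rows with warehouse=WH08, sku=AD7: 616 + 104 = 720.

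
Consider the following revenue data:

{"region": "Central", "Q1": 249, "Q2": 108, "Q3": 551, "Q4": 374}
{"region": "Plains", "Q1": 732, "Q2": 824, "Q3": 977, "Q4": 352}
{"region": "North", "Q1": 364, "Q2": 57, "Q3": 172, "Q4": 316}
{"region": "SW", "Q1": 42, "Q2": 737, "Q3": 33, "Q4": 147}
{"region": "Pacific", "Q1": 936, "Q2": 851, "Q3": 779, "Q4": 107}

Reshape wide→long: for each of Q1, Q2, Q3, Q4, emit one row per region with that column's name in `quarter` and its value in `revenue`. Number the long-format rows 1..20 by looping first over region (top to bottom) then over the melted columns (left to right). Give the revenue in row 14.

20 rows total (5 × 4). Row 14: index ⌊(14-1)/4⌋ = 3 into region → SW; (14-1) mod 4 = 1 into the melted columns → Q2.
So row 14 is (SW, Q2, 737); revenue = 737.

737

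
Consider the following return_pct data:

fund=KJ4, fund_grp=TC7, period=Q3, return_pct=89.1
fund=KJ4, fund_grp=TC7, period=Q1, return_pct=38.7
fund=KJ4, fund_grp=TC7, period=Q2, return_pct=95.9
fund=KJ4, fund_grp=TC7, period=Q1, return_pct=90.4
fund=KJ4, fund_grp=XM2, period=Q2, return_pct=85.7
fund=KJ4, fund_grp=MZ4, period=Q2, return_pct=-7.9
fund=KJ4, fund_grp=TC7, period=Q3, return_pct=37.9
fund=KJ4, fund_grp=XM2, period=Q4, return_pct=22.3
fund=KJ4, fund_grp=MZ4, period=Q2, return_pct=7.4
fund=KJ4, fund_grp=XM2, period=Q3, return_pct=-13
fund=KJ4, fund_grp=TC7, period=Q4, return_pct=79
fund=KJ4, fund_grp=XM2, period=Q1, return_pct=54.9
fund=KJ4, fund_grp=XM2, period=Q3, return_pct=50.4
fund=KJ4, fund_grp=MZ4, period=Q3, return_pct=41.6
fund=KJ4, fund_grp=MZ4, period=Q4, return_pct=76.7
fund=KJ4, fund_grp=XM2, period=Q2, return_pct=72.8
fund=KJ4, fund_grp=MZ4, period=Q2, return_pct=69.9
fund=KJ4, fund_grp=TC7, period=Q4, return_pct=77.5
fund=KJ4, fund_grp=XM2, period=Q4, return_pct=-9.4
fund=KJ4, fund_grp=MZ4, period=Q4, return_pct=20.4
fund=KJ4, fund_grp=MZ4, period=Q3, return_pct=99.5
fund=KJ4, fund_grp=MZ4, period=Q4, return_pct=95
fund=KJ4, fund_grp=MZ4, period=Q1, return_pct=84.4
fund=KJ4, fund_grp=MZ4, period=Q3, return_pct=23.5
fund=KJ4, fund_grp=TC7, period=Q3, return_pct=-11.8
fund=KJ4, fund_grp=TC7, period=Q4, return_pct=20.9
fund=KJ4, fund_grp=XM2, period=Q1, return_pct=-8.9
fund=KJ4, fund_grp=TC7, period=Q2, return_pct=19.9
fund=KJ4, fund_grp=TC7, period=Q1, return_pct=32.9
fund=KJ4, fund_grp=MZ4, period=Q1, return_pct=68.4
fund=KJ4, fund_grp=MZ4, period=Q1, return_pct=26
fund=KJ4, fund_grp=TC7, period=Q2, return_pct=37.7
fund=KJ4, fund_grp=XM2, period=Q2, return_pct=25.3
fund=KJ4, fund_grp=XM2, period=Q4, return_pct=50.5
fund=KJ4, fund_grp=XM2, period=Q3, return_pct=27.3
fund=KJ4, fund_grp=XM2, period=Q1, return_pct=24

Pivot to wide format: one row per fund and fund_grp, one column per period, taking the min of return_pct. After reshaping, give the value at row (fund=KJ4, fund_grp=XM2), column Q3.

-13

Rows with fund=KJ4, fund_grp=XM2 and period=Q3: return_pct values are -13, 50.4, 27.3.
min(-13, 50.4, 27.3) = -13.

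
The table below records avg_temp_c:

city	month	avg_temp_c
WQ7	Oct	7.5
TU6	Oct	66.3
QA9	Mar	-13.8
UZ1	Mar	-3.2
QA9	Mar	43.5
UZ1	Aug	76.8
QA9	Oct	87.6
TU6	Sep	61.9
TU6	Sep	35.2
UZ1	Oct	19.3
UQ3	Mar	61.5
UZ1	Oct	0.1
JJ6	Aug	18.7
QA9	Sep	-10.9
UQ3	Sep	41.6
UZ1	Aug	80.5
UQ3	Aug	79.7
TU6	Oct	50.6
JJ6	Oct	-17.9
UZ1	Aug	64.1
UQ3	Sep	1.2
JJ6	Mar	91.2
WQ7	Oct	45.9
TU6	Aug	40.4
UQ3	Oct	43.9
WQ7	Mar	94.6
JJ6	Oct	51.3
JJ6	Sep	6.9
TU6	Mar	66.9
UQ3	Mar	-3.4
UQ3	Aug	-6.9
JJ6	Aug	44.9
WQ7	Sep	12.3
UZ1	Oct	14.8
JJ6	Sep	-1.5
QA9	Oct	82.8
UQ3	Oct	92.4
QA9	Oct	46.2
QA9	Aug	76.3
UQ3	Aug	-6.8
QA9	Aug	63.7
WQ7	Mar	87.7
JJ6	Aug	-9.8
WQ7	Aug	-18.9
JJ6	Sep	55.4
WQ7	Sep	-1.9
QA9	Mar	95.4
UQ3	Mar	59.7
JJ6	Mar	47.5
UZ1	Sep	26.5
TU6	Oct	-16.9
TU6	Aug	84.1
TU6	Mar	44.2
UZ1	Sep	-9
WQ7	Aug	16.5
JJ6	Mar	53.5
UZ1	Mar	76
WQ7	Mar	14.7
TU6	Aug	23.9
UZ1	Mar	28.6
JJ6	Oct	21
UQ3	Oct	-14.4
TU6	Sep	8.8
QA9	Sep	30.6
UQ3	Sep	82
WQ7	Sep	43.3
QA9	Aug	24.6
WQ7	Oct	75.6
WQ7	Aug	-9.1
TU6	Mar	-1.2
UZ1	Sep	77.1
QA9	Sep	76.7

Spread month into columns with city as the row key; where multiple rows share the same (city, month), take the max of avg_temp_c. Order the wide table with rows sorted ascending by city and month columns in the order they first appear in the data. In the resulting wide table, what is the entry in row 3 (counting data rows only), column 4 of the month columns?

61.9

With rows sorted ascending by city, row 3 is city=TU6. month columns in first-appearance order: Oct, Mar, Aug, Sep; column 4 is Sep.
Long rows with city=TU6, month=Sep: max(61.9, 35.2, 8.8) = 61.9.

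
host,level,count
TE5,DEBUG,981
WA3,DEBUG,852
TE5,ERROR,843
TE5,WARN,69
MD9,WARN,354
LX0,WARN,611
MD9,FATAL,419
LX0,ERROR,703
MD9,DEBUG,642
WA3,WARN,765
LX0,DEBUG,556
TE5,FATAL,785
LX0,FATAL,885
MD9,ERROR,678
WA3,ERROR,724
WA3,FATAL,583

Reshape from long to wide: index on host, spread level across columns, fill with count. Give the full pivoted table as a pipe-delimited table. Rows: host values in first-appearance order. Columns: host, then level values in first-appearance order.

Columns: host plus the 4 distinct level values (DEBUG, ERROR, WARN, FATAL).
For example, row TE5 column DEBUG takes count=981 from the long row (TE5, DEBUG).

| host | DEBUG | ERROR | WARN | FATAL |
| TE5 | 981 | 843 | 69 | 785 |
| WA3 | 852 | 724 | 765 | 583 |
| MD9 | 642 | 678 | 354 | 419 |
| LX0 | 556 | 703 | 611 | 885 |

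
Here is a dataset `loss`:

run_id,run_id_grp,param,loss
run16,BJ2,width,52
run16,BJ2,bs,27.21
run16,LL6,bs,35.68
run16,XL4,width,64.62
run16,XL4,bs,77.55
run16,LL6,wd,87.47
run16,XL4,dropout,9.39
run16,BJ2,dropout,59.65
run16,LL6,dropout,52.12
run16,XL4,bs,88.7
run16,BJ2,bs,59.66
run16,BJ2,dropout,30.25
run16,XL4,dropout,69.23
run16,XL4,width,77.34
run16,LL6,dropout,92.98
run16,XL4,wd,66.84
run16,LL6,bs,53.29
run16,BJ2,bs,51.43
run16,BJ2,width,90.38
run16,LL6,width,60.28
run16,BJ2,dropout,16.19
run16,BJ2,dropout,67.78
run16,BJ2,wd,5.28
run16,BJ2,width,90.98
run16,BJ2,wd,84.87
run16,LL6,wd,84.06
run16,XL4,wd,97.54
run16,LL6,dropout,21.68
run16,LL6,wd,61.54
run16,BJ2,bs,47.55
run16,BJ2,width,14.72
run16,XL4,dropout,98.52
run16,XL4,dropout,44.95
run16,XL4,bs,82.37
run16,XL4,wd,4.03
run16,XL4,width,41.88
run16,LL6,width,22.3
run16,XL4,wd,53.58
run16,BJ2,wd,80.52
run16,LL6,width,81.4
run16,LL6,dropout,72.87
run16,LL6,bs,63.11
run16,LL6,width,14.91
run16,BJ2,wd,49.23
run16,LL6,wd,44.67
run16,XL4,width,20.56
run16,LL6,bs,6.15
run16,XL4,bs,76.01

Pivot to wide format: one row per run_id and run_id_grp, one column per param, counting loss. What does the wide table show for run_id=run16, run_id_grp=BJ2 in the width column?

Rows with run_id=run16, run_id_grp=BJ2 and param=width: loss values are 52, 90.38, 90.98, 14.72.
4 rows match — count = 4.

4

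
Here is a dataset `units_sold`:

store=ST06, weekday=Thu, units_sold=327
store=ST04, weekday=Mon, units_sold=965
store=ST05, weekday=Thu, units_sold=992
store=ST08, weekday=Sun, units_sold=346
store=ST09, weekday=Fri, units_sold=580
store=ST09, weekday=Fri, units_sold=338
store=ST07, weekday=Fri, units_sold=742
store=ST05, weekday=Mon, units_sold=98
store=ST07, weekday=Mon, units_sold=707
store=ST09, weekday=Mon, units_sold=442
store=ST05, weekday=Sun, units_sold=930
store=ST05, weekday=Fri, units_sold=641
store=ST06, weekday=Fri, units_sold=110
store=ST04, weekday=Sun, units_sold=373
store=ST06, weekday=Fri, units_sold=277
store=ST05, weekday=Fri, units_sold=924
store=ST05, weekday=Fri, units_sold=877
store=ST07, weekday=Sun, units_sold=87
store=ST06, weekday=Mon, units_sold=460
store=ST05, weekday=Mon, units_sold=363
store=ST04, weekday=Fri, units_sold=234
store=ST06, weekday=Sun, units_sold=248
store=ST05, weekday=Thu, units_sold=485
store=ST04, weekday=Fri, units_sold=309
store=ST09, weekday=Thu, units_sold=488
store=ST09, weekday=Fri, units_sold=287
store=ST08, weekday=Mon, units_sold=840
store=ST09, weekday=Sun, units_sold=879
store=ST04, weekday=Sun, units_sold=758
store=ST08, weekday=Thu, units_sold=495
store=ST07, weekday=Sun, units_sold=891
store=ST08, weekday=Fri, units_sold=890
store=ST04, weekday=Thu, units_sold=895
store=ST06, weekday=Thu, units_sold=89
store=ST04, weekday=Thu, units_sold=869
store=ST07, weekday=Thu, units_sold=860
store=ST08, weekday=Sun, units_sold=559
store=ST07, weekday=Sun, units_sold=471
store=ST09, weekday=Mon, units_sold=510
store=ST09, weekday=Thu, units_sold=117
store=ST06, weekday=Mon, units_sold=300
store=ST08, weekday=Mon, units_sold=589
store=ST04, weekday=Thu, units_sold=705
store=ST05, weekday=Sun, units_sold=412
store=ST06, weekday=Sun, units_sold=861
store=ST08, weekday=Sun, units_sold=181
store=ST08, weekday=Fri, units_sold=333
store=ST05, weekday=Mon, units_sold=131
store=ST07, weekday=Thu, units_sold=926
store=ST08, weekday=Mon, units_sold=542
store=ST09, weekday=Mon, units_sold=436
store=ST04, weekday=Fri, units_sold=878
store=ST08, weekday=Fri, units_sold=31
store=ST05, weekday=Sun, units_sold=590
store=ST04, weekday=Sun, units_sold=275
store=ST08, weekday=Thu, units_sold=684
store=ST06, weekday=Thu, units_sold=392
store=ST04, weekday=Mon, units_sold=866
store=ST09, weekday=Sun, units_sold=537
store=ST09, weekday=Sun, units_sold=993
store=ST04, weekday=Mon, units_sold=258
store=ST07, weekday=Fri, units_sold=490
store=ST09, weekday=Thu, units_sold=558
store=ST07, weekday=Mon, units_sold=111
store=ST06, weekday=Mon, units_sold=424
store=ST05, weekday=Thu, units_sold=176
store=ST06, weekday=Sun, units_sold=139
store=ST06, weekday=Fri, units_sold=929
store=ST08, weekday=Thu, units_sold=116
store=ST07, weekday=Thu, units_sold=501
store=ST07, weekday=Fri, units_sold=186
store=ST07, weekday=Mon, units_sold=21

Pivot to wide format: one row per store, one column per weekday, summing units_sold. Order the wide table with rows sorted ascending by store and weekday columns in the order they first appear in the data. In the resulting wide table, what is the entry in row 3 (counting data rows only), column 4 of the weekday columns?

With rows sorted ascending by store, row 3 is store=ST06. weekday columns in first-appearance order: Thu, Mon, Sun, Fri; column 4 is Fri.
Long rows with store=ST06, weekday=Fri: 110 + 277 + 929 = 1316.

1316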